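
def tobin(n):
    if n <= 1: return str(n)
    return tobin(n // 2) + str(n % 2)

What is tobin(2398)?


tobin(2398) = tobin(1199) + '0'
tobin(1199) = tobin(599) + '1'
tobin(599) = tobin(299) + '1'
tobin(299) = tobin(149) + '1'
tobin(149) = tobin(74) + '1'
tobin(74) = tobin(37) + '0'
tobin(37) = tobin(18) + '1'
tobin(18) = tobin(9) + '0'
tobin(9) = tobin(4) + '1'
tobin(4) = tobin(2) + '0'
tobin(2) = tobin(1) + '0'
tobin(1) = '1'  (base case)
Concatenating: '1' + '0' + '0' + '1' + '0' + '1' + '0' + '1' + '1' + '1' + '1' + '0' = '100101011110'

100101011110


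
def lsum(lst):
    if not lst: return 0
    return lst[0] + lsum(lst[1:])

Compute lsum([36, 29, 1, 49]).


lsum([36, 29, 1, 49]) = 36 + lsum([29, 1, 49])
lsum([29, 1, 49]) = 29 + lsum([1, 49])
lsum([1, 49]) = 1 + lsum([49])
lsum([49]) = 49 + lsum([])
lsum([]) = 0  (base case)
Total: 36 + 29 + 1 + 49 + 0 = 115

115


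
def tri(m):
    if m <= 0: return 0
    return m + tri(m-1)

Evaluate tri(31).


tri(31)
= 31 + 30 + 29 + 28 + 27 + 26 + 25 + 24 + 23 + 22 + 21 + 20 + 19 + 18 + 17 + 16 + 15 + 14 + 13 + 12 + 11 + 10 + 9 + 8 + 7 + 6 + 5 + 4 + 3 + 2 + 1 + tri(0)
= 31 + 30 + 29 + 28 + 27 + 26 + 25 + 24 + 23 + 22 + 21 + 20 + 19 + 18 + 17 + 16 + 15 + 14 + 13 + 12 + 11 + 10 + 9 + 8 + 7 + 6 + 5 + 4 + 3 + 2 + 1 + 0
= 496

496


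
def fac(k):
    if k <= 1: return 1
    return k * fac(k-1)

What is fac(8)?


fac(8)
= 8 * fac(7)
= 8 * 7 * fac(6)
= 8 * 7 * 6 * fac(5)
= 8 * 7 * 6 * 5 * fac(4)
= 8 * 7 * 6 * 5 * 4 * fac(3)
= 8 * 7 * 6 * 5 * 4 * 3 * fac(2)
= 8 * 7 * 6 * 5 * 4 * 3 * 2 * fac(1)
= 8 * 7 * 6 * 5 * 4 * 3 * 2 * 1
= 40320

40320


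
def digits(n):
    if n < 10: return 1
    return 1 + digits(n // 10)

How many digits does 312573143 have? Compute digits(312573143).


digits(312573143) = 1 + digits(31257314)
digits(31257314) = 1 + digits(3125731)
digits(3125731) = 1 + digits(312573)
digits(312573) = 1 + digits(31257)
digits(31257) = 1 + digits(3125)
digits(3125) = 1 + digits(312)
digits(312) = 1 + digits(31)
digits(31) = 1 + digits(3)
digits(3) = 1  (base case: 3 < 10)
Unwinding: 1 + 1 + 1 + 1 + 1 + 1 + 1 + 1 + 1 = 9

9


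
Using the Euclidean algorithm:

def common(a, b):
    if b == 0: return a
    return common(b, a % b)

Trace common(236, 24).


common(236, 24) = common(24, 20)
common(24, 20) = common(20, 4)
common(20, 4) = common(4, 0)
common(4, 0) = 4  (base case)

4


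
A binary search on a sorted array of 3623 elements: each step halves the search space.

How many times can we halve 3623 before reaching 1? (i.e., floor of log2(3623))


3623 / 2 = 1811
1811 / 2 = 905
905 / 2 = 452
452 / 2 = 226
226 / 2 = 113
113 / 2 = 56
56 / 2 = 28
28 / 2 = 14
14 / 2 = 7
7 / 2 = 3
3 / 2 = 1
Reached 1 after 11 halvings

11


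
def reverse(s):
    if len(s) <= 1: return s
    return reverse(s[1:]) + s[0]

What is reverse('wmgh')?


reverse('wmgh') = reverse('mgh') + 'w'
reverse('mgh') = reverse('gh') + 'm'
reverse('gh') = reverse('h') + 'g'
reverse('h') = 'h'  (base case)
Concatenating: 'h' + 'g' + 'm' + 'w' = 'hgmw'

hgmw


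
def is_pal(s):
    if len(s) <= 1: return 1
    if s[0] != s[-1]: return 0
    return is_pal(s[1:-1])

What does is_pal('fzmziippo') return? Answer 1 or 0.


is_pal('fzmziippo'): s[0]='f' != s[-1]='o' -> return 0
Result: 0 (not a palindrome)

0


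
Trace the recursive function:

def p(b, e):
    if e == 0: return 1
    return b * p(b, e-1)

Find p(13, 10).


p(13, 10)
= 13 * p(13, 9)
= 13 * 13 * p(13, 8)
= 13 * 13 * 13 * p(13, 7)
= 13 * 13 * 13 * 13 * p(13, 6)
= 13 * 13 * 13 * 13 * 13 * p(13, 5)
= 13 * 13 * 13 * 13 * 13 * 13 * p(13, 4)
= 13 * 13 * 13 * 13 * 13 * 13 * 13 * p(13, 3)
= 13 * 13 * 13 * 13 * 13 * 13 * 13 * 13 * p(13, 2)
= 13 * 13 * 13 * 13 * 13 * 13 * 13 * 13 * 13 * p(13, 1)
= 13 * 13 * 13 * 13 * 13 * 13 * 13 * 13 * 13 * 13 * p(13, 0)
= 13 * 13 * 13 * 13 * 13 * 13 * 13 * 13 * 13 * 13 * 1
= 137858491849

137858491849


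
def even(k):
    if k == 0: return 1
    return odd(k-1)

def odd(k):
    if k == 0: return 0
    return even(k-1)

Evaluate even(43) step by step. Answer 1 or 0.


even(43) = odd(42)
odd(42) = even(41)
even(41) = odd(40)
odd(40) = even(39)
even(39) = odd(38)
odd(38) = even(37)
even(37) = odd(36)
odd(36) = even(35)
even(35) = odd(34)
odd(34) = even(33)
even(33) = odd(32)
odd(32) = even(31)
even(31) = odd(30)
odd(30) = even(29)
even(29) = odd(28)
odd(28) = even(27)
even(27) = odd(26)
odd(26) = even(25)
even(25) = odd(24)
odd(24) = even(23)
even(23) = odd(22)
odd(22) = even(21)
even(21) = odd(20)
odd(20) = even(19)
even(19) = odd(18)
odd(18) = even(17)
even(17) = odd(16)
odd(16) = even(15)
even(15) = odd(14)
odd(14) = even(13)
even(13) = odd(12)
odd(12) = even(11)
even(11) = odd(10)
odd(10) = even(9)
even(9) = odd(8)
odd(8) = even(7)
even(7) = odd(6)
odd(6) = even(5)
even(5) = odd(4)
odd(4) = even(3)
even(3) = odd(2)
odd(2) = even(1)
even(1) = odd(0)
odd(0) = 0  (base case)
Result: 0

0


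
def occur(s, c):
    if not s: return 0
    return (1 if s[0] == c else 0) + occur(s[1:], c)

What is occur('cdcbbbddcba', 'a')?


s[0]='c' != 'a' -> 0
s[0]='d' != 'a' -> 0
s[0]='c' != 'a' -> 0
s[0]='b' != 'a' -> 0
s[0]='b' != 'a' -> 0
s[0]='b' != 'a' -> 0
s[0]='d' != 'a' -> 0
s[0]='d' != 'a' -> 0
s[0]='c' != 'a' -> 0
s[0]='b' != 'a' -> 0
s[0]='a' == 'a' -> 1
Sum: 0 + 0 + 0 + 0 + 0 + 0 + 0 + 0 + 0 + 0 + 1 = 1

1


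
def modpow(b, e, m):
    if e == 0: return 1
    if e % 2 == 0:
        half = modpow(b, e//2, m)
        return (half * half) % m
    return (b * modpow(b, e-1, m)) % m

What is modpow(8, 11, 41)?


modpow(8, 11, 41): e is odd, compute modpow(8, 10, 41)
  modpow(8, 10, 41): e is even, compute modpow(8, 5, 41)
    modpow(8, 5, 41): e is odd, compute modpow(8, 4, 41)
      modpow(8, 4, 41): e is even, compute modpow(8, 2, 41)
        modpow(8, 2, 41): e is even, compute modpow(8, 1, 41)
          modpow(8, 1, 41): e is odd, compute modpow(8, 0, 41)
          modpow(8, 0, 41) = 1
          (8 * 1) % 41 = 8
        half=8, (8*8) % 41 = 23
      half=23, (23*23) % 41 = 37
    (8 * 37) % 41 = 9
  half=9, (9*9) % 41 = 40
(8 * 40) % 41 = 33

33


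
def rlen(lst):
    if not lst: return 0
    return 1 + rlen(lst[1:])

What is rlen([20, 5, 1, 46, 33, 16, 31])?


rlen([20, 5, 1, 46, 33, 16, 31]) = 1 + rlen([5, 1, 46, 33, 16, 31])
rlen([5, 1, 46, 33, 16, 31]) = 1 + rlen([1, 46, 33, 16, 31])
rlen([1, 46, 33, 16, 31]) = 1 + rlen([46, 33, 16, 31])
rlen([46, 33, 16, 31]) = 1 + rlen([33, 16, 31])
rlen([33, 16, 31]) = 1 + rlen([16, 31])
rlen([16, 31]) = 1 + rlen([31])
rlen([31]) = 1 + rlen([])
rlen([]) = 0  (base case)
Unwinding: 1 + 1 + 1 + 1 + 1 + 1 + 1 + 0 = 7

7


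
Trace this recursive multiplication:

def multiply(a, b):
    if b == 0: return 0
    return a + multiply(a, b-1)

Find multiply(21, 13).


multiply(21, 13) = 21 + multiply(21, 12)
multiply(21, 12) = 21 + multiply(21, 11)
multiply(21, 11) = 21 + multiply(21, 10)
multiply(21, 10) = 21 + multiply(21, 9)
multiply(21, 9) = 21 + multiply(21, 8)
multiply(21, 8) = 21 + multiply(21, 7)
multiply(21, 7) = 21 + multiply(21, 6)
multiply(21, 6) = 21 + multiply(21, 5)
multiply(21, 5) = 21 + multiply(21, 4)
multiply(21, 4) = 21 + multiply(21, 3)
multiply(21, 3) = 21 + multiply(21, 2)
multiply(21, 2) = 21 + multiply(21, 1)
multiply(21, 1) = 21 + multiply(21, 0)
multiply(21, 0) = 0  (base case)
Total: 21 + 21 + 21 + 21 + 21 + 21 + 21 + 21 + 21 + 21 + 21 + 21 + 21 + 0 = 273

273


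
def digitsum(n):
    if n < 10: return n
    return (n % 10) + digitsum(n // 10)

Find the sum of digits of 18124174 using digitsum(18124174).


digitsum(18124174) = 4 + digitsum(1812417)
digitsum(1812417) = 7 + digitsum(181241)
digitsum(181241) = 1 + digitsum(18124)
digitsum(18124) = 4 + digitsum(1812)
digitsum(1812) = 2 + digitsum(181)
digitsum(181) = 1 + digitsum(18)
digitsum(18) = 8 + digitsum(1)
digitsum(1) = 1  (base case)
Total: 4 + 7 + 1 + 4 + 2 + 1 + 8 + 1 = 28

28


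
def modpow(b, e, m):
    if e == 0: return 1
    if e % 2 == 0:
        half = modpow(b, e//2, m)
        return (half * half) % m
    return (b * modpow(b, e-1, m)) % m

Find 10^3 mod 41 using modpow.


modpow(10, 3, 41): e is odd, compute modpow(10, 2, 41)
  modpow(10, 2, 41): e is even, compute modpow(10, 1, 41)
    modpow(10, 1, 41): e is odd, compute modpow(10, 0, 41)
      modpow(10, 0, 41) = 1
    (10 * 1) % 41 = 10
  half=10, (10*10) % 41 = 18
(10 * 18) % 41 = 16

16


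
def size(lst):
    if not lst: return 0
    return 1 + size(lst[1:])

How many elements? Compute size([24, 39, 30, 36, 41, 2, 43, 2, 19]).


size([24, 39, 30, 36, 41, 2, 43, 2, 19]) = 1 + size([39, 30, 36, 41, 2, 43, 2, 19])
size([39, 30, 36, 41, 2, 43, 2, 19]) = 1 + size([30, 36, 41, 2, 43, 2, 19])
size([30, 36, 41, 2, 43, 2, 19]) = 1 + size([36, 41, 2, 43, 2, 19])
size([36, 41, 2, 43, 2, 19]) = 1 + size([41, 2, 43, 2, 19])
size([41, 2, 43, 2, 19]) = 1 + size([2, 43, 2, 19])
size([2, 43, 2, 19]) = 1 + size([43, 2, 19])
size([43, 2, 19]) = 1 + size([2, 19])
size([2, 19]) = 1 + size([19])
size([19]) = 1 + size([])
size([]) = 0  (base case)
Unwinding: 1 + 1 + 1 + 1 + 1 + 1 + 1 + 1 + 1 + 0 = 9

9


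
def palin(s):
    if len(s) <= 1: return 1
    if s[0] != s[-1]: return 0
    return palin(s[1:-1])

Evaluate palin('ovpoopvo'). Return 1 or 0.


palin('ovpoopvo'): s[0]='o' == s[-1]='o' -> check palin('vpoopv')
palin('vpoopv'): s[0]='v' == s[-1]='v' -> check palin('poop')
palin('poop'): s[0]='p' == s[-1]='p' -> check palin('oo')
palin('oo'): s[0]='o' == s[-1]='o' -> check palin('')
palin(''): len <= 1 -> return 1  (base case)
Result: 1 (palindrome)

1


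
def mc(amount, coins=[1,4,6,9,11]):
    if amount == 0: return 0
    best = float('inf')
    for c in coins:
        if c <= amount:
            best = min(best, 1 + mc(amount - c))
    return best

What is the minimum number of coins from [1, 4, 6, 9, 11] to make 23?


Building up with DP:
mc(0) = 0
mc(1) = min(1+mc(0)=1+0=1) = 1
mc(2) = min(1+mc(1)=1+1=2) = 2
mc(3) = min(1+mc(2)=1+2=3) = 3
mc(4) = min(1+mc(3)=1+3=4, 1+mc(0)=1+0=1) = 1
mc(5) = min(1+mc(4)=1+1=2, 1+mc(1)=1+1=2) = 2
mc(6) = min(1+mc(5)=1+2=3, 1+mc(2)=1+2=3, 1+mc(0)=1+0=1) = 1
mc(7) = min(1+mc(6)=1+1=2, 1+mc(3)=1+3=4, 1+mc(1)=1+1=2) = 2
mc(8) = min(1+mc(7)=1+2=3, 1+mc(4)=1+1=2, 1+mc(2)=1+2=3) = 2
mc(9) = min(1+mc(8)=1+2=3, 1+mc(5)=1+2=3, 1+mc(3)=1+3=4, 1+mc(0)=1+0=1) = 1
mc(10) = min(1+mc(9)=1+1=2, 1+mc(6)=1+1=2, 1+mc(4)=1+1=2, 1+mc(1)=1+1=2) = 2
mc(11) = min(1+mc(10)=1+2=3, 1+mc(7)=1+2=3, 1+mc(5)=1+2=3, 1+mc(2)=1+2=3, 1+mc(0)=1+0=1) = 1
mc(12) = min(1+mc(11)=1+1=2, 1+mc(8)=1+2=3, 1+mc(6)=1+1=2, 1+mc(3)=1+3=4, 1+mc(1)=1+1=2) = 2
mc(13) = min(1+mc(12)=1+2=3, 1+mc(9)=1+1=2, 1+mc(7)=1+2=3, 1+mc(4)=1+1=2, 1+mc(2)=1+2=3) = 2
mc(14) = min(1+mc(13)=1+2=3, 1+mc(10)=1+2=3, 1+mc(8)=1+2=3, 1+mc(5)=1+2=3, 1+mc(3)=1+3=4) = 3
mc(15) = min(1+mc(14)=1+3=4, 1+mc(11)=1+1=2, 1+mc(9)=1+1=2, 1+mc(6)=1+1=2, 1+mc(4)=1+1=2) = 2
mc(16) = min(1+mc(15)=1+2=3, 1+mc(12)=1+2=3, 1+mc(10)=1+2=3, 1+mc(7)=1+2=3, 1+mc(5)=1+2=3) = 3
mc(17) = min(1+mc(16)=1+3=4, 1+mc(13)=1+2=3, 1+mc(11)=1+1=2, 1+mc(8)=1+2=3, 1+mc(6)=1+1=2) = 2
mc(18) = min(1+mc(17)=1+2=3, 1+mc(14)=1+3=4, 1+mc(12)=1+2=3, 1+mc(9)=1+1=2, 1+mc(7)=1+2=3) = 2
mc(19) = min(1+mc(18)=1+2=3, 1+mc(15)=1+2=3, 1+mc(13)=1+2=3, 1+mc(10)=1+2=3, 1+mc(8)=1+2=3) = 3
mc(20) = min(1+mc(19)=1+3=4, 1+mc(16)=1+3=4, 1+mc(14)=1+3=4, 1+mc(11)=1+1=2, 1+mc(9)=1+1=2) = 2
mc(21) = min(1+mc(20)=1+2=3, 1+mc(17)=1+2=3, 1+mc(15)=1+2=3, 1+mc(12)=1+2=3, 1+mc(10)=1+2=3) = 3
mc(22) = min(1+mc(21)=1+3=4, 1+mc(18)=1+2=3, 1+mc(16)=1+3=4, 1+mc(13)=1+2=3, 1+mc(11)=1+1=2) = 2
mc(23) = min(1+mc(22)=1+2=3, 1+mc(19)=1+3=4, 1+mc(17)=1+2=3, 1+mc(14)=1+3=4, 1+mc(12)=1+2=3) = 3

3


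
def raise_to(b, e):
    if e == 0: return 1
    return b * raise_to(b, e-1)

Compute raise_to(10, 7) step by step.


raise_to(10, 7)
= 10 * raise_to(10, 6)
= 10 * 10 * raise_to(10, 5)
= 10 * 10 * 10 * raise_to(10, 4)
= 10 * 10 * 10 * 10 * raise_to(10, 3)
= 10 * 10 * 10 * 10 * 10 * raise_to(10, 2)
= 10 * 10 * 10 * 10 * 10 * 10 * raise_to(10, 1)
= 10 * 10 * 10 * 10 * 10 * 10 * 10 * raise_to(10, 0)
= 10 * 10 * 10 * 10 * 10 * 10 * 10 * 1
= 10000000

10000000


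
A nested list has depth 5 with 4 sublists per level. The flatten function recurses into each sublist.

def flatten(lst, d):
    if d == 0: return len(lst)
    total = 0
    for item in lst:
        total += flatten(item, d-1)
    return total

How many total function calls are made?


At depth 0 (root): 1 call
At depth 1: each of 1 parents calls flatten on 4 children = 4 calls
At depth 2: each of 4 parents calls flatten on 4 children = 16 calls
At depth 3: each of 16 parents calls flatten on 4 children = 64 calls
At depth 4: each of 64 parents calls flatten on 4 children = 256 calls
At depth 5: each of 256 parents calls flatten on 4 children = 1024 calls
Total: 1 + 4 + 16 + 64 + 256 + 1024 = 1365

1365


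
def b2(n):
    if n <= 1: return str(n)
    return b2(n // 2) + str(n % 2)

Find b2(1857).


b2(1857) = b2(928) + '1'
b2(928) = b2(464) + '0'
b2(464) = b2(232) + '0'
b2(232) = b2(116) + '0'
b2(116) = b2(58) + '0'
b2(58) = b2(29) + '0'
b2(29) = b2(14) + '1'
b2(14) = b2(7) + '0'
b2(7) = b2(3) + '1'
b2(3) = b2(1) + '1'
b2(1) = '1'  (base case)
Concatenating: '1' + '1' + '1' + '0' + '1' + '0' + '0' + '0' + '0' + '0' + '1' = '11101000001'

11101000001


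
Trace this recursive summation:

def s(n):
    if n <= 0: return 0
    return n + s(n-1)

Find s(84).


s(84)
= 84 + 83 + 82 + 81 + 80 + 79 + 78 + 77 + 76 + 75 + 74 + 73 + 72 + 71 + 70 + 69 + 68 + 67 + 66 + 65 + 64 + 63 + 62 + 61 + 60 + 59 + 58 + 57 + 56 + 55 + 54 + 53 + 52 + 51 + 50 + 49 + 48 + 47 + 46 + 45 + 44 + 43 + 42 + 41 + 40 + 39 + 38 + 37 + 36 + 35 + 34 + 33 + 32 + 31 + 30 + 29 + 28 + 27 + 26 + 25 + 24 + 23 + 22 + 21 + 20 + 19 + 18 + 17 + 16 + 15 + 14 + 13 + 12 + 11 + 10 + 9 + 8 + 7 + 6 + 5 + 4 + 3 + 2 + 1 + s(0)
= 84 + 83 + 82 + 81 + 80 + 79 + 78 + 77 + 76 + 75 + 74 + 73 + 72 + 71 + 70 + 69 + 68 + 67 + 66 + 65 + 64 + 63 + 62 + 61 + 60 + 59 + 58 + 57 + 56 + 55 + 54 + 53 + 52 + 51 + 50 + 49 + 48 + 47 + 46 + 45 + 44 + 43 + 42 + 41 + 40 + 39 + 38 + 37 + 36 + 35 + 34 + 33 + 32 + 31 + 30 + 29 + 28 + 27 + 26 + 25 + 24 + 23 + 22 + 21 + 20 + 19 + 18 + 17 + 16 + 15 + 14 + 13 + 12 + 11 + 10 + 9 + 8 + 7 + 6 + 5 + 4 + 3 + 2 + 1 + 0
= 3570

3570


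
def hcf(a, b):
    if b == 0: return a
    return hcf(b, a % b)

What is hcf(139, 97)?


hcf(139, 97) = hcf(97, 42)
hcf(97, 42) = hcf(42, 13)
hcf(42, 13) = hcf(13, 3)
hcf(13, 3) = hcf(3, 1)
hcf(3, 1) = hcf(1, 0)
hcf(1, 0) = 1  (base case)

1


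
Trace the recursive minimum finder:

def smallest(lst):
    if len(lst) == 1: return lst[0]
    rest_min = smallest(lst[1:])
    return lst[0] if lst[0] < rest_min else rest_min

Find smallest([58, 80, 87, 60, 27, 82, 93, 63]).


smallest([58, 80, 87, 60, 27, 82, 93, 63]): compare 58 with smallest([80, 87, 60, 27, 82, 93, 63])
smallest([80, 87, 60, 27, 82, 93, 63]): compare 80 with smallest([87, 60, 27, 82, 93, 63])
smallest([87, 60, 27, 82, 93, 63]): compare 87 with smallest([60, 27, 82, 93, 63])
smallest([60, 27, 82, 93, 63]): compare 60 with smallest([27, 82, 93, 63])
smallest([27, 82, 93, 63]): compare 27 with smallest([82, 93, 63])
smallest([82, 93, 63]): compare 82 with smallest([93, 63])
smallest([93, 63]): compare 93 with smallest([63])
smallest([63]) = 63  (base case)
Compare 93 with 63 -> 63
Compare 82 with 63 -> 63
Compare 27 with 63 -> 27
Compare 60 with 27 -> 27
Compare 87 with 27 -> 27
Compare 80 with 27 -> 27
Compare 58 with 27 -> 27

27


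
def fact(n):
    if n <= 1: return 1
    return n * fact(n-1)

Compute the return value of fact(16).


fact(16)
= 16 * fact(15)
= 16 * 15 * fact(14)
= 16 * 15 * 14 * fact(13)
= 16 * 15 * 14 * 13 * fact(12)
= 16 * 15 * 14 * 13 * 12 * fact(11)
= 16 * 15 * 14 * 13 * 12 * 11 * fact(10)
= 16 * 15 * 14 * 13 * 12 * 11 * 10 * fact(9)
= 16 * 15 * 14 * 13 * 12 * 11 * 10 * 9 * fact(8)
= 16 * 15 * 14 * 13 * 12 * 11 * 10 * 9 * 8 * fact(7)
= 16 * 15 * 14 * 13 * 12 * 11 * 10 * 9 * 8 * 7 * fact(6)
= 16 * 15 * 14 * 13 * 12 * 11 * 10 * 9 * 8 * 7 * 6 * fact(5)
= 16 * 15 * 14 * 13 * 12 * 11 * 10 * 9 * 8 * 7 * 6 * 5 * fact(4)
= 16 * 15 * 14 * 13 * 12 * 11 * 10 * 9 * 8 * 7 * 6 * 5 * 4 * fact(3)
= 16 * 15 * 14 * 13 * 12 * 11 * 10 * 9 * 8 * 7 * 6 * 5 * 4 * 3 * fact(2)
= 16 * 15 * 14 * 13 * 12 * 11 * 10 * 9 * 8 * 7 * 6 * 5 * 4 * 3 * 2 * fact(1)
= 16 * 15 * 14 * 13 * 12 * 11 * 10 * 9 * 8 * 7 * 6 * 5 * 4 * 3 * 2 * 1
= 20922789888000

20922789888000


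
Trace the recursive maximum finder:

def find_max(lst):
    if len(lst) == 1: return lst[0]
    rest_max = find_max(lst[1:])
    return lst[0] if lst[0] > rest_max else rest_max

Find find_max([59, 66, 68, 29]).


find_max([59, 66, 68, 29]): compare 59 with find_max([66, 68, 29])
find_max([66, 68, 29]): compare 66 with find_max([68, 29])
find_max([68, 29]): compare 68 with find_max([29])
find_max([29]) = 29  (base case)
Compare 68 with 29 -> 68
Compare 66 with 68 -> 68
Compare 59 with 68 -> 68

68


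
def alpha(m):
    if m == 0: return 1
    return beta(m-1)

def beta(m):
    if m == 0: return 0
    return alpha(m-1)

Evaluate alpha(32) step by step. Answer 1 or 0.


alpha(32) = beta(31)
beta(31) = alpha(30)
alpha(30) = beta(29)
beta(29) = alpha(28)
alpha(28) = beta(27)
beta(27) = alpha(26)
alpha(26) = beta(25)
beta(25) = alpha(24)
alpha(24) = beta(23)
beta(23) = alpha(22)
alpha(22) = beta(21)
beta(21) = alpha(20)
alpha(20) = beta(19)
beta(19) = alpha(18)
alpha(18) = beta(17)
beta(17) = alpha(16)
alpha(16) = beta(15)
beta(15) = alpha(14)
alpha(14) = beta(13)
beta(13) = alpha(12)
alpha(12) = beta(11)
beta(11) = alpha(10)
alpha(10) = beta(9)
beta(9) = alpha(8)
alpha(8) = beta(7)
beta(7) = alpha(6)
alpha(6) = beta(5)
beta(5) = alpha(4)
alpha(4) = beta(3)
beta(3) = alpha(2)
alpha(2) = beta(1)
beta(1) = alpha(0)
alpha(0) = 1  (base case)
Result: 1

1


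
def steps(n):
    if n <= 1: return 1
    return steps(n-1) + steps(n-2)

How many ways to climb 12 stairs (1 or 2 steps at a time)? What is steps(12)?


Building up from base cases:
steps(0) = 1
steps(1) = 1
steps(2) = steps(1) + steps(0) = 1 + 1 = 2
steps(3) = steps(2) + steps(1) = 2 + 1 = 3
steps(4) = steps(3) + steps(2) = 3 + 2 = 5
steps(5) = steps(4) + steps(3) = 5 + 3 = 8
steps(6) = steps(5) + steps(4) = 8 + 5 = 13
steps(7) = steps(6) + steps(5) = 13 + 8 = 21
steps(8) = steps(7) + steps(6) = 21 + 13 = 34
steps(9) = steps(8) + steps(7) = 34 + 21 = 55
steps(10) = steps(9) + steps(8) = 55 + 34 = 89
steps(11) = steps(10) + steps(9) = 89 + 55 = 144
steps(12) = steps(11) + steps(10) = 144 + 89 = 233

233


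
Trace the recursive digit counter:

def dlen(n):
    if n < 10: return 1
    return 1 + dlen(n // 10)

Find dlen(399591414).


dlen(399591414) = 1 + dlen(39959141)
dlen(39959141) = 1 + dlen(3995914)
dlen(3995914) = 1 + dlen(399591)
dlen(399591) = 1 + dlen(39959)
dlen(39959) = 1 + dlen(3995)
dlen(3995) = 1 + dlen(399)
dlen(399) = 1 + dlen(39)
dlen(39) = 1 + dlen(3)
dlen(3) = 1  (base case: 3 < 10)
Unwinding: 1 + 1 + 1 + 1 + 1 + 1 + 1 + 1 + 1 = 9

9


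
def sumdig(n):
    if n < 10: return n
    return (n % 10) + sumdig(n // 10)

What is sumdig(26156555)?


sumdig(26156555) = 5 + sumdig(2615655)
sumdig(2615655) = 5 + sumdig(261565)
sumdig(261565) = 5 + sumdig(26156)
sumdig(26156) = 6 + sumdig(2615)
sumdig(2615) = 5 + sumdig(261)
sumdig(261) = 1 + sumdig(26)
sumdig(26) = 6 + sumdig(2)
sumdig(2) = 2  (base case)
Total: 5 + 5 + 5 + 6 + 5 + 1 + 6 + 2 = 35

35


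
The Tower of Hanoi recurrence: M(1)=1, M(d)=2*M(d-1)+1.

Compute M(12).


M(12) = 2 * M(11) + 1
M(11) = 2 * M(10) + 1
M(10) = 2 * M(9) + 1
M(9) = 2 * M(8) + 1
M(8) = 2 * M(7) + 1
M(7) = 2 * M(6) + 1
M(6) = 2 * M(5) + 1
M(5) = 2 * M(4) + 1
M(4) = 2 * M(3) + 1
M(3) = 2 * M(2) + 1
M(2) = 2 * M(1) + 1
M(1) = 1  (base case)
M(2) = 2 * 1 + 1 = 3
M(3) = 2 * 3 + 1 = 7
M(4) = 2 * 7 + 1 = 15
M(5) = 2 * 15 + 1 = 31
M(6) = 2 * 31 + 1 = 63
M(7) = 2 * 63 + 1 = 127
M(8) = 2 * 127 + 1 = 255
M(9) = 2 * 255 + 1 = 511
M(10) = 2 * 511 + 1 = 1023
M(11) = 2 * 1023 + 1 = 2047
M(12) = 2 * 2047 + 1 = 4095

4095


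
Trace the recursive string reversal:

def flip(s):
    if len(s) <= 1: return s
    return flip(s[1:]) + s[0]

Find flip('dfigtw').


flip('dfigtw') = flip('figtw') + 'd'
flip('figtw') = flip('igtw') + 'f'
flip('igtw') = flip('gtw') + 'i'
flip('gtw') = flip('tw') + 'g'
flip('tw') = flip('w') + 't'
flip('w') = 'w'  (base case)
Concatenating: 'w' + 't' + 'g' + 'i' + 'f' + 'd' = 'wtgifd'

wtgifd


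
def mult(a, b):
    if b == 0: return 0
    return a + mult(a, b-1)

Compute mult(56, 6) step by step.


mult(56, 6) = 56 + mult(56, 5)
mult(56, 5) = 56 + mult(56, 4)
mult(56, 4) = 56 + mult(56, 3)
mult(56, 3) = 56 + mult(56, 2)
mult(56, 2) = 56 + mult(56, 1)
mult(56, 1) = 56 + mult(56, 0)
mult(56, 0) = 0  (base case)
Total: 56 + 56 + 56 + 56 + 56 + 56 + 0 = 336

336


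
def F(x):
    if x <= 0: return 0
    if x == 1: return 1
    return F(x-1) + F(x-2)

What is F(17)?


Computing F(17) bottom-up:
F(0) = 0
F(1) = 1
F(2) = F(1) + F(0) = 1 + 0 = 1
F(3) = F(2) + F(1) = 1 + 1 = 2
F(4) = F(3) + F(2) = 2 + 1 = 3
F(5) = F(4) + F(3) = 3 + 2 = 5
F(6) = F(5) + F(4) = 5 + 3 = 8
F(7) = F(6) + F(5) = 8 + 5 = 13
F(8) = F(7) + F(6) = 13 + 8 = 21
F(9) = F(8) + F(7) = 21 + 13 = 34
F(10) = F(9) + F(8) = 34 + 21 = 55
F(11) = F(10) + F(9) = 55 + 34 = 89
F(12) = F(11) + F(10) = 89 + 55 = 144
F(13) = F(12) + F(11) = 144 + 89 = 233
F(14) = F(13) + F(12) = 233 + 144 = 377
F(15) = F(14) + F(13) = 377 + 233 = 610
F(16) = F(15) + F(14) = 610 + 377 = 987
F(17) = F(16) + F(15) = 987 + 610 = 1597

1597


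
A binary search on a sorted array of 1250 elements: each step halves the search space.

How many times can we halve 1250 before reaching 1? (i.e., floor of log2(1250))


1250 / 2 = 625
625 / 2 = 312
312 / 2 = 156
156 / 2 = 78
78 / 2 = 39
39 / 2 = 19
19 / 2 = 9
9 / 2 = 4
4 / 2 = 2
2 / 2 = 1
Reached 1 after 10 halvings

10


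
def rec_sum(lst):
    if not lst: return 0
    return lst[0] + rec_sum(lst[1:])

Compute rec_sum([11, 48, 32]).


rec_sum([11, 48, 32]) = 11 + rec_sum([48, 32])
rec_sum([48, 32]) = 48 + rec_sum([32])
rec_sum([32]) = 32 + rec_sum([])
rec_sum([]) = 0  (base case)
Total: 11 + 48 + 32 + 0 = 91

91


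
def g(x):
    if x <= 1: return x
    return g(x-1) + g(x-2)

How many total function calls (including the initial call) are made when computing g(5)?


Let C(n) = total calls for g(n)
C(0) = 1, C(1) = 1
C(2) = 1 + C(1) + C(0) = 1 + 1 + 1 = 3
C(3) = 1 + C(2) + C(1) = 1 + 3 + 1 = 5
C(4) = 1 + C(3) + C(2) = 1 + 5 + 3 = 9
C(5) = 1 + C(4) + C(3) = 1 + 9 + 5 = 15

15


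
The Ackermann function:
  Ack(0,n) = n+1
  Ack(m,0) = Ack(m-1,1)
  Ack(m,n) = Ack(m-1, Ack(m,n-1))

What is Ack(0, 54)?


Ack(0, 54) = 55
Result: Ack(0, 54) = 55

55


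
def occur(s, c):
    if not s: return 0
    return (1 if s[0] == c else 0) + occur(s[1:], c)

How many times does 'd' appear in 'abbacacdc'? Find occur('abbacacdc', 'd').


s[0]='a' != 'd' -> 0
s[0]='b' != 'd' -> 0
s[0]='b' != 'd' -> 0
s[0]='a' != 'd' -> 0
s[0]='c' != 'd' -> 0
s[0]='a' != 'd' -> 0
s[0]='c' != 'd' -> 0
s[0]='d' == 'd' -> 1
s[0]='c' != 'd' -> 0
Sum: 0 + 0 + 0 + 0 + 0 + 0 + 0 + 1 + 0 = 1

1


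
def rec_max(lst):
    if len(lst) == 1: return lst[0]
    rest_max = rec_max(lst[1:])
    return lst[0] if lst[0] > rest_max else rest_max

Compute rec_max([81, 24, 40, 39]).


rec_max([81, 24, 40, 39]): compare 81 with rec_max([24, 40, 39])
rec_max([24, 40, 39]): compare 24 with rec_max([40, 39])
rec_max([40, 39]): compare 40 with rec_max([39])
rec_max([39]) = 39  (base case)
Compare 40 with 39 -> 40
Compare 24 with 40 -> 40
Compare 81 with 40 -> 81

81


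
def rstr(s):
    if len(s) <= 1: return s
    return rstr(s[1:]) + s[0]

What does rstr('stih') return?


rstr('stih') = rstr('tih') + 's'
rstr('tih') = rstr('ih') + 't'
rstr('ih') = rstr('h') + 'i'
rstr('h') = 'h'  (base case)
Concatenating: 'h' + 'i' + 't' + 's' = 'hits'

hits


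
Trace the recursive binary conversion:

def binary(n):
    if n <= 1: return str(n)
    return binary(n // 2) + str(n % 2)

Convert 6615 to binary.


binary(6615) = binary(3307) + '1'
binary(3307) = binary(1653) + '1'
binary(1653) = binary(826) + '1'
binary(826) = binary(413) + '0'
binary(413) = binary(206) + '1'
binary(206) = binary(103) + '0'
binary(103) = binary(51) + '1'
binary(51) = binary(25) + '1'
binary(25) = binary(12) + '1'
binary(12) = binary(6) + '0'
binary(6) = binary(3) + '0'
binary(3) = binary(1) + '1'
binary(1) = '1'  (base case)
Concatenating: '1' + '1' + '0' + '0' + '1' + '1' + '1' + '0' + '1' + '0' + '1' + '1' + '1' = '1100111010111'

1100111010111


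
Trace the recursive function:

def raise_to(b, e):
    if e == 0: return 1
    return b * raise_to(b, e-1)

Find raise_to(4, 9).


raise_to(4, 9)
= 4 * raise_to(4, 8)
= 4 * 4 * raise_to(4, 7)
= 4 * 4 * 4 * raise_to(4, 6)
= 4 * 4 * 4 * 4 * raise_to(4, 5)
= 4 * 4 * 4 * 4 * 4 * raise_to(4, 4)
= 4 * 4 * 4 * 4 * 4 * 4 * raise_to(4, 3)
= 4 * 4 * 4 * 4 * 4 * 4 * 4 * raise_to(4, 2)
= 4 * 4 * 4 * 4 * 4 * 4 * 4 * 4 * raise_to(4, 1)
= 4 * 4 * 4 * 4 * 4 * 4 * 4 * 4 * 4 * raise_to(4, 0)
= 4 * 4 * 4 * 4 * 4 * 4 * 4 * 4 * 4 * 1
= 262144

262144


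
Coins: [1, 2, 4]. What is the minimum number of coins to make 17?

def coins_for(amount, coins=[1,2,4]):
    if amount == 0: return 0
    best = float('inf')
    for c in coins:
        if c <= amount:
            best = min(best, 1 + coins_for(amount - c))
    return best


Building up with DP:
coins_for(0) = 0
coins_for(1) = min(1+coins_for(0)=1+0=1) = 1
coins_for(2) = min(1+coins_for(1)=1+1=2, 1+coins_for(0)=1+0=1) = 1
coins_for(3) = min(1+coins_for(2)=1+1=2, 1+coins_for(1)=1+1=2) = 2
coins_for(4) = min(1+coins_for(3)=1+2=3, 1+coins_for(2)=1+1=2, 1+coins_for(0)=1+0=1) = 1
coins_for(5) = min(1+coins_for(4)=1+1=2, 1+coins_for(3)=1+2=3, 1+coins_for(1)=1+1=2) = 2
coins_for(6) = min(1+coins_for(5)=1+2=3, 1+coins_for(4)=1+1=2, 1+coins_for(2)=1+1=2) = 2
coins_for(7) = min(1+coins_for(6)=1+2=3, 1+coins_for(5)=1+2=3, 1+coins_for(3)=1+2=3) = 3
coins_for(8) = min(1+coins_for(7)=1+3=4, 1+coins_for(6)=1+2=3, 1+coins_for(4)=1+1=2) = 2
coins_for(9) = min(1+coins_for(8)=1+2=3, 1+coins_for(7)=1+3=4, 1+coins_for(5)=1+2=3) = 3
coins_for(10) = min(1+coins_for(9)=1+3=4, 1+coins_for(8)=1+2=3, 1+coins_for(6)=1+2=3) = 3
coins_for(11) = min(1+coins_for(10)=1+3=4, 1+coins_for(9)=1+3=4, 1+coins_for(7)=1+3=4) = 4
coins_for(12) = min(1+coins_for(11)=1+4=5, 1+coins_for(10)=1+3=4, 1+coins_for(8)=1+2=3) = 3
coins_for(13) = min(1+coins_for(12)=1+3=4, 1+coins_for(11)=1+4=5, 1+coins_for(9)=1+3=4) = 4
coins_for(14) = min(1+coins_for(13)=1+4=5, 1+coins_for(12)=1+3=4, 1+coins_for(10)=1+3=4) = 4
coins_for(15) = min(1+coins_for(14)=1+4=5, 1+coins_for(13)=1+4=5, 1+coins_for(11)=1+4=5) = 5
coins_for(16) = min(1+coins_for(15)=1+5=6, 1+coins_for(14)=1+4=5, 1+coins_for(12)=1+3=4) = 4
coins_for(17) = min(1+coins_for(16)=1+4=5, 1+coins_for(15)=1+5=6, 1+coins_for(13)=1+4=5) = 5

5


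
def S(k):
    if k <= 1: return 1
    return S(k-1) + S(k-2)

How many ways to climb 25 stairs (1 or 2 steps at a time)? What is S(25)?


Building up from base cases:
S(0) = 1
S(1) = 1
S(2) = S(1) + S(0) = 1 + 1 = 2
S(3) = S(2) + S(1) = 2 + 1 = 3
S(4) = S(3) + S(2) = 3 + 2 = 5
S(5) = S(4) + S(3) = 5 + 3 = 8
S(6) = S(5) + S(4) = 8 + 5 = 13
S(7) = S(6) + S(5) = 13 + 8 = 21
S(8) = S(7) + S(6) = 21 + 13 = 34
S(9) = S(8) + S(7) = 34 + 21 = 55
S(10) = S(9) + S(8) = 55 + 34 = 89
S(11) = S(10) + S(9) = 89 + 55 = 144
S(12) = S(11) + S(10) = 144 + 89 = 233
S(13) = S(12) + S(11) = 233 + 144 = 377
S(14) = S(13) + S(12) = 377 + 233 = 610
S(15) = S(14) + S(13) = 610 + 377 = 987
S(16) = S(15) + S(14) = 987 + 610 = 1597
S(17) = S(16) + S(15) = 1597 + 987 = 2584
S(18) = S(17) + S(16) = 2584 + 1597 = 4181
S(19) = S(18) + S(17) = 4181 + 2584 = 6765
S(20) = S(19) + S(18) = 6765 + 4181 = 10946
S(21) = S(20) + S(19) = 10946 + 6765 = 17711
S(22) = S(21) + S(20) = 17711 + 10946 = 28657
S(23) = S(22) + S(21) = 28657 + 17711 = 46368
S(24) = S(23) + S(22) = 46368 + 28657 = 75025
S(25) = S(24) + S(23) = 75025 + 46368 = 121393

121393


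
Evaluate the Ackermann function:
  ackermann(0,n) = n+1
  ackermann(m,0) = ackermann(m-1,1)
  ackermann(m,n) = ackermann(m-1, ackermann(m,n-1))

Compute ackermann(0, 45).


ackermann(0, 45) = 46
Result: ackermann(0, 45) = 46

46


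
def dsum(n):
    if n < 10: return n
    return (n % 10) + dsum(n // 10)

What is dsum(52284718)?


dsum(52284718) = 8 + dsum(5228471)
dsum(5228471) = 1 + dsum(522847)
dsum(522847) = 7 + dsum(52284)
dsum(52284) = 4 + dsum(5228)
dsum(5228) = 8 + dsum(522)
dsum(522) = 2 + dsum(52)
dsum(52) = 2 + dsum(5)
dsum(5) = 5  (base case)
Total: 8 + 1 + 7 + 4 + 8 + 2 + 2 + 5 = 37

37


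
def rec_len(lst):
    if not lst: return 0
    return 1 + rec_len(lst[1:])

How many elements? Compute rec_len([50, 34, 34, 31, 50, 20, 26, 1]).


rec_len([50, 34, 34, 31, 50, 20, 26, 1]) = 1 + rec_len([34, 34, 31, 50, 20, 26, 1])
rec_len([34, 34, 31, 50, 20, 26, 1]) = 1 + rec_len([34, 31, 50, 20, 26, 1])
rec_len([34, 31, 50, 20, 26, 1]) = 1 + rec_len([31, 50, 20, 26, 1])
rec_len([31, 50, 20, 26, 1]) = 1 + rec_len([50, 20, 26, 1])
rec_len([50, 20, 26, 1]) = 1 + rec_len([20, 26, 1])
rec_len([20, 26, 1]) = 1 + rec_len([26, 1])
rec_len([26, 1]) = 1 + rec_len([1])
rec_len([1]) = 1 + rec_len([])
rec_len([]) = 0  (base case)
Unwinding: 1 + 1 + 1 + 1 + 1 + 1 + 1 + 1 + 0 = 8

8


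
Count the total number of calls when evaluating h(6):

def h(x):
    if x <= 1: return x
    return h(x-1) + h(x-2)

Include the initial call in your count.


Let C(n) = total calls for h(n)
C(0) = 1, C(1) = 1
C(2) = 1 + C(1) + C(0) = 1 + 1 + 1 = 3
C(3) = 1 + C(2) + C(1) = 1 + 3 + 1 = 5
C(4) = 1 + C(3) + C(2) = 1 + 5 + 3 = 9
C(5) = 1 + C(4) + C(3) = 1 + 9 + 5 = 15
C(6) = 1 + C(5) + C(4) = 1 + 15 + 9 = 25

25


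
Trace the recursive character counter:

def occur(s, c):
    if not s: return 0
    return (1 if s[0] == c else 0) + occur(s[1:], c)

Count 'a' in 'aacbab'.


s[0]='a' == 'a' -> 1
s[0]='a' == 'a' -> 1
s[0]='c' != 'a' -> 0
s[0]='b' != 'a' -> 0
s[0]='a' == 'a' -> 1
s[0]='b' != 'a' -> 0
Sum: 1 + 1 + 0 + 0 + 1 + 0 = 3

3


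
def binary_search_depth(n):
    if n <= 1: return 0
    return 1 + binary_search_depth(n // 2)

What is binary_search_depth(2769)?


2769 / 2 = 1384
1384 / 2 = 692
692 / 2 = 346
346 / 2 = 173
173 / 2 = 86
86 / 2 = 43
43 / 2 = 21
21 / 2 = 10
10 / 2 = 5
5 / 2 = 2
2 / 2 = 1
Reached 1 after 11 halvings

11


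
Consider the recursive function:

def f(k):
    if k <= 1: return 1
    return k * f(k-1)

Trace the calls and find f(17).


f(17)
= 17 * f(16)
= 17 * 16 * f(15)
= 17 * 16 * 15 * f(14)
= 17 * 16 * 15 * 14 * f(13)
= 17 * 16 * 15 * 14 * 13 * f(12)
= 17 * 16 * 15 * 14 * 13 * 12 * f(11)
= 17 * 16 * 15 * 14 * 13 * 12 * 11 * f(10)
= 17 * 16 * 15 * 14 * 13 * 12 * 11 * 10 * f(9)
= 17 * 16 * 15 * 14 * 13 * 12 * 11 * 10 * 9 * f(8)
= 17 * 16 * 15 * 14 * 13 * 12 * 11 * 10 * 9 * 8 * f(7)
= 17 * 16 * 15 * 14 * 13 * 12 * 11 * 10 * 9 * 8 * 7 * f(6)
= 17 * 16 * 15 * 14 * 13 * 12 * 11 * 10 * 9 * 8 * 7 * 6 * f(5)
= 17 * 16 * 15 * 14 * 13 * 12 * 11 * 10 * 9 * 8 * 7 * 6 * 5 * f(4)
= 17 * 16 * 15 * 14 * 13 * 12 * 11 * 10 * 9 * 8 * 7 * 6 * 5 * 4 * f(3)
= 17 * 16 * 15 * 14 * 13 * 12 * 11 * 10 * 9 * 8 * 7 * 6 * 5 * 4 * 3 * f(2)
= 17 * 16 * 15 * 14 * 13 * 12 * 11 * 10 * 9 * 8 * 7 * 6 * 5 * 4 * 3 * 2 * f(1)
= 17 * 16 * 15 * 14 * 13 * 12 * 11 * 10 * 9 * 8 * 7 * 6 * 5 * 4 * 3 * 2 * 1
= 355687428096000

355687428096000


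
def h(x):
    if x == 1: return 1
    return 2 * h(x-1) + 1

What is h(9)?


h(9) = 2 * h(8) + 1
h(8) = 2 * h(7) + 1
h(7) = 2 * h(6) + 1
h(6) = 2 * h(5) + 1
h(5) = 2 * h(4) + 1
h(4) = 2 * h(3) + 1
h(3) = 2 * h(2) + 1
h(2) = 2 * h(1) + 1
h(1) = 1  (base case)
h(2) = 2 * 1 + 1 = 3
h(3) = 2 * 3 + 1 = 7
h(4) = 2 * 7 + 1 = 15
h(5) = 2 * 15 + 1 = 31
h(6) = 2 * 31 + 1 = 63
h(7) = 2 * 63 + 1 = 127
h(8) = 2 * 127 + 1 = 255
h(9) = 2 * 255 + 1 = 511

511


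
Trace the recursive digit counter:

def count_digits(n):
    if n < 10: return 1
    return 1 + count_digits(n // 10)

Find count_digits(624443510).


count_digits(624443510) = 1 + count_digits(62444351)
count_digits(62444351) = 1 + count_digits(6244435)
count_digits(6244435) = 1 + count_digits(624443)
count_digits(624443) = 1 + count_digits(62444)
count_digits(62444) = 1 + count_digits(6244)
count_digits(6244) = 1 + count_digits(624)
count_digits(624) = 1 + count_digits(62)
count_digits(62) = 1 + count_digits(6)
count_digits(6) = 1  (base case: 6 < 10)
Unwinding: 1 + 1 + 1 + 1 + 1 + 1 + 1 + 1 + 1 = 9

9


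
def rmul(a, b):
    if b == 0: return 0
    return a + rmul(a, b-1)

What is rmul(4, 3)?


rmul(4, 3) = 4 + rmul(4, 2)
rmul(4, 2) = 4 + rmul(4, 1)
rmul(4, 1) = 4 + rmul(4, 0)
rmul(4, 0) = 0  (base case)
Total: 4 + 4 + 4 + 0 = 12

12


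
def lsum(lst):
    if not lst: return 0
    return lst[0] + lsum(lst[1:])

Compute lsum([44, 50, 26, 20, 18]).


lsum([44, 50, 26, 20, 18]) = 44 + lsum([50, 26, 20, 18])
lsum([50, 26, 20, 18]) = 50 + lsum([26, 20, 18])
lsum([26, 20, 18]) = 26 + lsum([20, 18])
lsum([20, 18]) = 20 + lsum([18])
lsum([18]) = 18 + lsum([])
lsum([]) = 0  (base case)
Total: 44 + 50 + 26 + 20 + 18 + 0 = 158

158


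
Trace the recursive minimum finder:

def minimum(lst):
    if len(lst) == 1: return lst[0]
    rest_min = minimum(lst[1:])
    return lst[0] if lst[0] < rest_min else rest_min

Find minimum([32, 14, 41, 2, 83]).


minimum([32, 14, 41, 2, 83]): compare 32 with minimum([14, 41, 2, 83])
minimum([14, 41, 2, 83]): compare 14 with minimum([41, 2, 83])
minimum([41, 2, 83]): compare 41 with minimum([2, 83])
minimum([2, 83]): compare 2 with minimum([83])
minimum([83]) = 83  (base case)
Compare 2 with 83 -> 2
Compare 41 with 2 -> 2
Compare 14 with 2 -> 2
Compare 32 with 2 -> 2

2


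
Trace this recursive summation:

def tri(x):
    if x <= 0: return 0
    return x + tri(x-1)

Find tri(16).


tri(16)
= 16 + 15 + 14 + 13 + 12 + 11 + 10 + 9 + 8 + 7 + 6 + 5 + 4 + 3 + 2 + 1 + tri(0)
= 16 + 15 + 14 + 13 + 12 + 11 + 10 + 9 + 8 + 7 + 6 + 5 + 4 + 3 + 2 + 1 + 0
= 136

136


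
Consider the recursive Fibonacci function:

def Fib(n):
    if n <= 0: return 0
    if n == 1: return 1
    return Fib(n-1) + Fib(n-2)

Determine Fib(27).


Computing Fib(27) bottom-up:
Fib(0) = 0
Fib(1) = 1
Fib(2) = Fib(1) + Fib(0) = 1 + 0 = 1
Fib(3) = Fib(2) + Fib(1) = 1 + 1 = 2
Fib(4) = Fib(3) + Fib(2) = 2 + 1 = 3
Fib(5) = Fib(4) + Fib(3) = 3 + 2 = 5
Fib(6) = Fib(5) + Fib(4) = 5 + 3 = 8
Fib(7) = Fib(6) + Fib(5) = 8 + 5 = 13
Fib(8) = Fib(7) + Fib(6) = 13 + 8 = 21
Fib(9) = Fib(8) + Fib(7) = 21 + 13 = 34
Fib(10) = Fib(9) + Fib(8) = 34 + 21 = 55
Fib(11) = Fib(10) + Fib(9) = 55 + 34 = 89
Fib(12) = Fib(11) + Fib(10) = 89 + 55 = 144
Fib(13) = Fib(12) + Fib(11) = 144 + 89 = 233
Fib(14) = Fib(13) + Fib(12) = 233 + 144 = 377
Fib(15) = Fib(14) + Fib(13) = 377 + 233 = 610
Fib(16) = Fib(15) + Fib(14) = 610 + 377 = 987
Fib(17) = Fib(16) + Fib(15) = 987 + 610 = 1597
Fib(18) = Fib(17) + Fib(16) = 1597 + 987 = 2584
Fib(19) = Fib(18) + Fib(17) = 2584 + 1597 = 4181
Fib(20) = Fib(19) + Fib(18) = 4181 + 2584 = 6765
Fib(21) = Fib(20) + Fib(19) = 6765 + 4181 = 10946
Fib(22) = Fib(21) + Fib(20) = 10946 + 6765 = 17711
Fib(23) = Fib(22) + Fib(21) = 17711 + 10946 = 28657
Fib(24) = Fib(23) + Fib(22) = 28657 + 17711 = 46368
Fib(25) = Fib(24) + Fib(23) = 46368 + 28657 = 75025
Fib(26) = Fib(25) + Fib(24) = 75025 + 46368 = 121393
Fib(27) = Fib(26) + Fib(25) = 121393 + 75025 = 196418

196418


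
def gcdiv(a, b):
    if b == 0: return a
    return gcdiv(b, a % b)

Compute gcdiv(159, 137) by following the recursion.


gcdiv(159, 137) = gcdiv(137, 22)
gcdiv(137, 22) = gcdiv(22, 5)
gcdiv(22, 5) = gcdiv(5, 2)
gcdiv(5, 2) = gcdiv(2, 1)
gcdiv(2, 1) = gcdiv(1, 0)
gcdiv(1, 0) = 1  (base case)

1


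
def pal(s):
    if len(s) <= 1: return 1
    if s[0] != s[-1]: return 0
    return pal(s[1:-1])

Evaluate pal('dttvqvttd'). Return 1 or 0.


pal('dttvqvttd'): s[0]='d' == s[-1]='d' -> check pal('ttvqvtt')
pal('ttvqvtt'): s[0]='t' == s[-1]='t' -> check pal('tvqvt')
pal('tvqvt'): s[0]='t' == s[-1]='t' -> check pal('vqv')
pal('vqv'): s[0]='v' == s[-1]='v' -> check pal('q')
pal('q'): len <= 1 -> return 1  (base case)
Result: 1 (palindrome)

1


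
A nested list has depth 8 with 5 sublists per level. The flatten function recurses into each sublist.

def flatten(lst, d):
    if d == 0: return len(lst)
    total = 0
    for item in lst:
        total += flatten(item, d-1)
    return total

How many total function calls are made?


At depth 0 (root): 1 call
At depth 1: each of 1 parents calls flatten on 5 children = 5 calls
At depth 2: each of 5 parents calls flatten on 5 children = 25 calls
At depth 3: each of 25 parents calls flatten on 5 children = 125 calls
At depth 4: each of 125 parents calls flatten on 5 children = 625 calls
At depth 5: each of 625 parents calls flatten on 5 children = 3125 calls
At depth 6: each of 3125 parents calls flatten on 5 children = 15625 calls
At depth 7: each of 15625 parents calls flatten on 5 children = 78125 calls
At depth 8: each of 78125 parents calls flatten on 5 children = 390625 calls
Total: 1 + 5 + 25 + 125 + 625 + 3125 + 15625 + 78125 + 390625 = 488281

488281


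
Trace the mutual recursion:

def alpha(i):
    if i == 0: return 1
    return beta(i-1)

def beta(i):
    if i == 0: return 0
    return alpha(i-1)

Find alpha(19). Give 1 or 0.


alpha(19) = beta(18)
beta(18) = alpha(17)
alpha(17) = beta(16)
beta(16) = alpha(15)
alpha(15) = beta(14)
beta(14) = alpha(13)
alpha(13) = beta(12)
beta(12) = alpha(11)
alpha(11) = beta(10)
beta(10) = alpha(9)
alpha(9) = beta(8)
beta(8) = alpha(7)
alpha(7) = beta(6)
beta(6) = alpha(5)
alpha(5) = beta(4)
beta(4) = alpha(3)
alpha(3) = beta(2)
beta(2) = alpha(1)
alpha(1) = beta(0)
beta(0) = 0  (base case)
Result: 0

0


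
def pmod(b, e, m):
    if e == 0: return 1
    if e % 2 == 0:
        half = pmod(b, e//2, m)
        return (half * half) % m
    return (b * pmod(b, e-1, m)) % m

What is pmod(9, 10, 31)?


pmod(9, 10, 31): e is even, compute pmod(9, 5, 31)
  pmod(9, 5, 31): e is odd, compute pmod(9, 4, 31)
    pmod(9, 4, 31): e is even, compute pmod(9, 2, 31)
      pmod(9, 2, 31): e is even, compute pmod(9, 1, 31)
        pmod(9, 1, 31): e is odd, compute pmod(9, 0, 31)
          pmod(9, 0, 31) = 1
        (9 * 1) % 31 = 9
      half=9, (9*9) % 31 = 19
    half=19, (19*19) % 31 = 20
  (9 * 20) % 31 = 25
half=25, (25*25) % 31 = 5

5


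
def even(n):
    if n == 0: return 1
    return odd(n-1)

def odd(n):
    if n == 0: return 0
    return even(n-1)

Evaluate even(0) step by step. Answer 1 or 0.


even(0) = 1  (base case)
Result: 1

1


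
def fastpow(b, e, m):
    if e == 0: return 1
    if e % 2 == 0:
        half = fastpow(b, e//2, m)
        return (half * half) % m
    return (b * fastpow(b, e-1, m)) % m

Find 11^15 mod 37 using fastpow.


fastpow(11, 15, 37): e is odd, compute fastpow(11, 14, 37)
  fastpow(11, 14, 37): e is even, compute fastpow(11, 7, 37)
    fastpow(11, 7, 37): e is odd, compute fastpow(11, 6, 37)
      fastpow(11, 6, 37): e is even, compute fastpow(11, 3, 37)
        fastpow(11, 3, 37): e is odd, compute fastpow(11, 2, 37)
          fastpow(11, 2, 37): e is even, compute fastpow(11, 1, 37)
          fastpow(11, 1, 37): e is odd, compute fastpow(11, 0, 37)
          fastpow(11, 0, 37) = 1
          (11 * 1) % 37 = 11
          half=11, (11*11) % 37 = 10
        (11 * 10) % 37 = 36
      half=36, (36*36) % 37 = 1
    (11 * 1) % 37 = 11
  half=11, (11*11) % 37 = 10
(11 * 10) % 37 = 36

36


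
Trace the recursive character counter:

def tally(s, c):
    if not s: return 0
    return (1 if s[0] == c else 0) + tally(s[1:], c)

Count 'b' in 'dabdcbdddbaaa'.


s[0]='d' != 'b' -> 0
s[0]='a' != 'b' -> 0
s[0]='b' == 'b' -> 1
s[0]='d' != 'b' -> 0
s[0]='c' != 'b' -> 0
s[0]='b' == 'b' -> 1
s[0]='d' != 'b' -> 0
s[0]='d' != 'b' -> 0
s[0]='d' != 'b' -> 0
s[0]='b' == 'b' -> 1
s[0]='a' != 'b' -> 0
s[0]='a' != 'b' -> 0
s[0]='a' != 'b' -> 0
Sum: 0 + 0 + 1 + 0 + 0 + 1 + 0 + 0 + 0 + 1 + 0 + 0 + 0 = 3

3


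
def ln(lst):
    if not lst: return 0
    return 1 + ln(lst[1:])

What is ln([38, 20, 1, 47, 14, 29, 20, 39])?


ln([38, 20, 1, 47, 14, 29, 20, 39]) = 1 + ln([20, 1, 47, 14, 29, 20, 39])
ln([20, 1, 47, 14, 29, 20, 39]) = 1 + ln([1, 47, 14, 29, 20, 39])
ln([1, 47, 14, 29, 20, 39]) = 1 + ln([47, 14, 29, 20, 39])
ln([47, 14, 29, 20, 39]) = 1 + ln([14, 29, 20, 39])
ln([14, 29, 20, 39]) = 1 + ln([29, 20, 39])
ln([29, 20, 39]) = 1 + ln([20, 39])
ln([20, 39]) = 1 + ln([39])
ln([39]) = 1 + ln([])
ln([]) = 0  (base case)
Unwinding: 1 + 1 + 1 + 1 + 1 + 1 + 1 + 1 + 0 = 8

8
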